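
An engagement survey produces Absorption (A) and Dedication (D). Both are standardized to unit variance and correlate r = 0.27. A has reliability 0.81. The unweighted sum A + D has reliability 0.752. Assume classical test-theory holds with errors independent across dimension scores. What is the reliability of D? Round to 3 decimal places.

0.560

Var(A+D) = 2 + 2·0.27 = 2.540.
True-score variance = ρ_A + ρ_D + 2·0.27, so 0.752 = (0.81 + ρ_D + 0.54) / 2.540.
ρ_D = 0.752·2.540 − 0.81 − 0.54 = 0.560.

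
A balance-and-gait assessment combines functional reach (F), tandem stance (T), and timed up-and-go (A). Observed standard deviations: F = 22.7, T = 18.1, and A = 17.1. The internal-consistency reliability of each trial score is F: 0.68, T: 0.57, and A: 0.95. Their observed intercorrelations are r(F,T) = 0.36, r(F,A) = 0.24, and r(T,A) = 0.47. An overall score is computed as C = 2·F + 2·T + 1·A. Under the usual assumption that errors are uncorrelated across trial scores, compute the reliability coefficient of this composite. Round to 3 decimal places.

Var(C) = 2²·22.7² + 2²·18.1² + 17.1² + 2·[4·22.7·18.1·0.36 + 2·22.7·17.1·0.24 + 2·18.1·17.1·0.47] = 3664.01 + 2137.83 = 5801.84.
Under uncorrelated errors the observed covariances equal the true-score covariances, so only the own-variance terms attenuate.
True-score variance = [2²·22.7²·0.68 + 2²·18.1²·0.57 + 17.1²·0.95] + 2137.83 = 2426.33 + 2137.83 = 4564.16.
Reliability = 4564.16 / 5801.84 = 0.787.

0.787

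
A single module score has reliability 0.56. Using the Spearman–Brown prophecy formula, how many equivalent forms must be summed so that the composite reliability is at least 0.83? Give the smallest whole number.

4

k ≥ ρ*(1−ρ₁)/(ρ₁(1−ρ*)) = 0.83·0.44 / (0.56·0.17) = 3.836.
Smallest integer k = 4.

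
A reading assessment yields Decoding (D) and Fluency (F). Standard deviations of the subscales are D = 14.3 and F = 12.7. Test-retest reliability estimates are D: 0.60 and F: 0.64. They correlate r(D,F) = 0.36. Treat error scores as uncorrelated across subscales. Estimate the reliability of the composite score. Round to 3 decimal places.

Var(D+F) = 14.3² + 12.7² + 2·[14.3·12.7·0.36] = 365.78 + 130.759 = 496.539.
Under uncorrelated errors the observed covariances equal the true-score covariances, so only the own-variance terms attenuate.
True-score variance = [14.3²·0.60 + 12.7²·0.64] + 130.759 = 225.92 + 130.759 = 356.679.
Reliability = 356.679 / 496.539 = 0.718.

0.718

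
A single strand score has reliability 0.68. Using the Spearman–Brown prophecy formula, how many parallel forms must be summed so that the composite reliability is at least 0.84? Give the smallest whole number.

k ≥ ρ*(1−ρ₁)/(ρ₁(1−ρ*)) = 0.84·0.32 / (0.68·0.16) = 2.471.
Smallest integer k = 3.

3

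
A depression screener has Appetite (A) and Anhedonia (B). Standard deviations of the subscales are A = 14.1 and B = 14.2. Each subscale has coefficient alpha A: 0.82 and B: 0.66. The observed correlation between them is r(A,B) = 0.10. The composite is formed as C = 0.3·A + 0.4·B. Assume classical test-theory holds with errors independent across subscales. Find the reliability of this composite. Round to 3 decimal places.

0.742

Var(C) = 0.3²·14.1² + 0.4²·14.2² + 2·[0.12·14.1·14.2·0.10] = 50.1553 + 4.80528 = 54.9606.
Under uncorrelated errors the observed covariances equal the true-score covariances, so only the own-variance terms attenuate.
True-score variance = [0.3²·14.1²·0.82 + 0.4²·14.2²·0.66] + 4.80528 = 35.9654 + 4.80528 = 40.7706.
Reliability = 40.7706 / 54.9606 = 0.742.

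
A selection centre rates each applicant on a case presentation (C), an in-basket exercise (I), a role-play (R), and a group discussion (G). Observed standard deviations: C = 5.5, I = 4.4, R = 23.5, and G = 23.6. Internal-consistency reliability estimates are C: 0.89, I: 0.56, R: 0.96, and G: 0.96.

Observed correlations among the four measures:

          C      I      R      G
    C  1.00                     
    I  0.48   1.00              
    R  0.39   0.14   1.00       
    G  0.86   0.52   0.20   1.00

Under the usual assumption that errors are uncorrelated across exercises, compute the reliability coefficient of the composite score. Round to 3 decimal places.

Var(C+I+R+G) = 5.5² + 4.4² + 23.5² + 23.6² + 2·[5.5·4.4·0.48 + 5.5·23.5·0.39 + 5.5·23.6·0.86 + 4.4·23.5·0.14 + 4.4·23.6·0.52 + 23.5·23.6·0.20] = 1158.82 + 706.089 = 1864.91.
Under uncorrelated errors the observed covariances equal the true-score covariances, so only the own-variance terms attenuate.
True-score variance = [5.5²·0.89 + 4.4²·0.56 + 23.5²·0.96 + 23.6²·0.96] + 706.089 = 1102.61 + 706.089 = 1808.69.
Reliability = 1808.69 / 1864.91 = 0.970.

0.970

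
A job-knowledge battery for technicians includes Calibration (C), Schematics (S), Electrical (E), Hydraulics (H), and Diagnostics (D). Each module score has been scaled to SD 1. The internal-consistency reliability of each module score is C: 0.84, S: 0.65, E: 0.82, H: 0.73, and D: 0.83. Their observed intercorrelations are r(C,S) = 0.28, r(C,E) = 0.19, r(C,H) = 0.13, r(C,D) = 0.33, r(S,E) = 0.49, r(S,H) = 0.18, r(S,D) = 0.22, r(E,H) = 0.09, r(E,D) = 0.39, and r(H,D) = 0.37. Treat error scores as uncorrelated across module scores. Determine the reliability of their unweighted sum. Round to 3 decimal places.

0.891

Var(C+S+E+H+D) = 5 + 2·[0.28 + 0.19 + 0.13 + 0.33 + 0.49 + 0.18 + 0.22 + 0.09 + 0.39 + 0.37] = 5 + 5.34 = 10.34.
Because errors are independent across components, Cov(Tᵢ,Tⱼ) = Cov(Xᵢ,Xⱼ); the off-diagonal part of the true-score variance is the same as above.
True-score variance = [0.84 + 0.65 + 0.82 + 0.73 + 0.83] + 5.34 = 3.87 + 5.34 = 9.21.
Reliability = 9.21 / 10.34 = 0.891.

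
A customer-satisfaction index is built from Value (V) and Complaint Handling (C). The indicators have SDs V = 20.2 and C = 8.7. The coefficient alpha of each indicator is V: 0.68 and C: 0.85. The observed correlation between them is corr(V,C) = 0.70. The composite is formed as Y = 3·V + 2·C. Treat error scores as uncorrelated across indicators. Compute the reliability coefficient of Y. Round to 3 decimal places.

0.776

Var(Y) = 3²·20.2² + 2²·8.7² + 2·[6·20.2·8.7·0.70] = 3975.12 + 1476.22 = 5451.34.
With uncorrelated errors the cross-covariances are all true-score covariance, so they carry over unchanged; only the diagonal terms shrink to ρᵢσᵢ².
True-score variance = [3²·20.2²·0.68 + 2²·8.7²·0.85] + 1476.22 = 2754.55 + 1476.22 = 4230.77.
Reliability = 4230.77 / 5451.34 = 0.776.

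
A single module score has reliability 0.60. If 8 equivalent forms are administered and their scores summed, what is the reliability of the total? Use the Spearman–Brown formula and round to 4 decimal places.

0.9231

ρ_k = kρ / (1 + (k−1)ρ) = 8·0.60 / (1 + 7·0.60) = 4.800 / 5.200 = 0.9231.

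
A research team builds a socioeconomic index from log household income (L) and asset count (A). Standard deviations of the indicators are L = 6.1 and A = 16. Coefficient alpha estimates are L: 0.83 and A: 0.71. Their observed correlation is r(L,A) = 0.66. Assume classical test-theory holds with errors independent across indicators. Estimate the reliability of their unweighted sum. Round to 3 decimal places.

0.809

Var(L+A) = 6.1² + 16² + 2·[6.1·16·0.66] = 293.21 + 128.832 = 422.042.
With uncorrelated errors the cross-covariances are all true-score covariance, so they carry over unchanged; only the diagonal terms shrink to ρᵢσᵢ².
True-score variance = [6.1²·0.83 + 16²·0.71] + 128.832 = 212.644 + 128.832 = 341.476.
Reliability = 341.476 / 422.042 = 0.809.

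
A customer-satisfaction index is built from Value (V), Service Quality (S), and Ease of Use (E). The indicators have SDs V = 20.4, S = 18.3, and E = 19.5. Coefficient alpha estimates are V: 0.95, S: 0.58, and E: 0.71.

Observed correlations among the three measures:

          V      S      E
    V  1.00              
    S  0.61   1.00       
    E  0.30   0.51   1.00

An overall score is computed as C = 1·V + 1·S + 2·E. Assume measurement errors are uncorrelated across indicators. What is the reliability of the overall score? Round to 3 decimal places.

0.847

Var(C) = 20.4² + 18.3² + 2²·19.5² + 2·[20.4·18.3·0.61 + 2·20.4·19.5·0.30 + 2·18.3·19.5·0.51] = 2272.05 + 1660.78 = 3932.83.
Because errors are independent across components, Cov(Tᵢ,Tⱼ) = Cov(Xᵢ,Xⱼ); the off-diagonal part of the true-score variance is the same as above.
True-score variance = [20.4²·0.95 + 18.3²·0.58 + 2²·19.5²·0.71] + 1660.78 = 1669.5 + 1660.78 = 3330.28.
Reliability = 3330.28 / 3932.83 = 0.847.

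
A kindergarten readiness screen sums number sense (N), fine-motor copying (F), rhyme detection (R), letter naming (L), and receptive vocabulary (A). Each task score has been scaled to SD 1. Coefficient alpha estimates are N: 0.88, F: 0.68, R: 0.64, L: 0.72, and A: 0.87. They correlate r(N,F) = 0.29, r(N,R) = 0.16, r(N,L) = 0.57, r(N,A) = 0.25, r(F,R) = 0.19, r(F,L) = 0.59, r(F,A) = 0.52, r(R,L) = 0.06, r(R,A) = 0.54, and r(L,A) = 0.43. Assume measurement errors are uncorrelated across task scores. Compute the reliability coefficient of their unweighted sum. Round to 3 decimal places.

Var(N+F+R+L+A) = 5 + 2·[0.29 + 0.16 + 0.57 + 0.25 + 0.19 + 0.59 + 0.52 + 0.06 + 0.54 + 0.43] = 5 + 7.2 = 12.2.
Because errors are independent across components, Cov(Tᵢ,Tⱼ) = Cov(Xᵢ,Xⱼ); the off-diagonal part of the true-score variance is the same as above.
True-score variance = [0.88 + 0.68 + 0.64 + 0.72 + 0.87] + 7.2 = 3.79 + 7.2 = 10.99.
Reliability = 10.99 / 12.2 = 0.901.

0.901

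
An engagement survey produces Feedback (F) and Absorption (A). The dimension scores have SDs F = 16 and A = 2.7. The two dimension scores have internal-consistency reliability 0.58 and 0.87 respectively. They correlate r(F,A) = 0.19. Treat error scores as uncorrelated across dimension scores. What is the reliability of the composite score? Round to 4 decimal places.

Var(F+A) = 16² + 2.7² + 2·[16·2.7·0.19] = 263.29 + 16.416 = 279.706.
Because errors are independent across components, Cov(Tᵢ,Tⱼ) = Cov(Xᵢ,Xⱼ); the off-diagonal part of the true-score variance is the same as above.
True-score variance = [16²·0.58 + 2.7²·0.87] + 16.416 = 154.822 + 16.416 = 171.238.
Reliability = 171.238 / 279.706 = 0.6122.

0.6122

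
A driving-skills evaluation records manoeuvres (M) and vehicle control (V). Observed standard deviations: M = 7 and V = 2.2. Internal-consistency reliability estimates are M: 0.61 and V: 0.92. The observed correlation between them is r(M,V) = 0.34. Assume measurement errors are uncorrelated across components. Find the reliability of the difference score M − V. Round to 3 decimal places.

0.550

Var(M−V) = 7² + 2.2² − 2·7·2.2·0.34 = 53.84 − 10.472 = 43.368.
Under uncorrelated errors the observed covariances equal the true-score covariances, so only the own-variance terms attenuate.
True-score variance = [7²·0.61 + 2.2²·0.92] − 10.472 = 34.3428 − 10.472 = 23.8708.
Reliability = 23.8708 / 43.368 = 0.550.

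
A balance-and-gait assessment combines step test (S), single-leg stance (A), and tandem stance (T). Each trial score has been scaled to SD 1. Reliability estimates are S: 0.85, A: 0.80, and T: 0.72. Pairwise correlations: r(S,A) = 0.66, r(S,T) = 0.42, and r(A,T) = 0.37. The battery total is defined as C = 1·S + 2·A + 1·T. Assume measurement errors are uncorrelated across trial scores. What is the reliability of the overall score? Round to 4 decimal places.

0.8878

Var(C) = 1 + 2² + 1 + 2·[2·0.66 + 0.42 + 2·0.37] = 6 + 4.96 = 10.96.
With uncorrelated errors the cross-covariances are all true-score covariance, so they carry over unchanged; only the diagonal terms shrink to ρᵢσᵢ².
True-score variance = [0.85 + 2²·0.80 + 0.72] + 4.96 = 4.77 + 4.96 = 9.73.
Reliability = 9.73 / 10.96 = 0.8878.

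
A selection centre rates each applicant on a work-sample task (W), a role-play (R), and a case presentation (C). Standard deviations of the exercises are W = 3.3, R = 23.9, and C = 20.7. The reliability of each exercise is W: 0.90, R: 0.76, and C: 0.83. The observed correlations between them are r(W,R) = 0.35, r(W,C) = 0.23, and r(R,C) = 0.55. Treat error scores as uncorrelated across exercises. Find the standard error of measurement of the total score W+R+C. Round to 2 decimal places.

Var(total) = 1010.59 + 630.835 = 1641.42.
True-score variance = 799.567 + 630.835 = 1430.4, so reliability = 0.8714.
Error variance = 1641.42 − 1430.4 = 211.023; SEM = √211.023 = 14.53.

14.53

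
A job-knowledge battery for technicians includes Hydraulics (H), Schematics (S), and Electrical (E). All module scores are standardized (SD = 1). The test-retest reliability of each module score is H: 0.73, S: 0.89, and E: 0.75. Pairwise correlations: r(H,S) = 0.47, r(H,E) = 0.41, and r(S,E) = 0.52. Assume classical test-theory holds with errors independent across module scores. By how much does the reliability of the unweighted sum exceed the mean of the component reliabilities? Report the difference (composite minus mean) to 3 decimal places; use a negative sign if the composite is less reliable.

0.101

Var(sum) = 3 + 2.8 = 5.8; true-score variance = 2.37 + 2.8 = 5.17; composite reliability = 0.8914.
Mean component reliability = 0.7900.
Difference = 0.8914 − 0.7900 = 0.101.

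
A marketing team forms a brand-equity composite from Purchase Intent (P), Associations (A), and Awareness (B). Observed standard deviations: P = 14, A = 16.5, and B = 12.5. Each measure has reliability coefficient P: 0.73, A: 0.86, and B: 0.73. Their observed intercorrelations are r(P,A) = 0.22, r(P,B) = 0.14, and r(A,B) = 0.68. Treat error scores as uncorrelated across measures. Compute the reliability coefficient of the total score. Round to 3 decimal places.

0.874

Var(P+A+B) = 14² + 16.5² + 12.5² + 2·[14·16.5·0.22 + 14·12.5·0.14 + 16.5·12.5·0.68] = 624.5 + 431.14 = 1055.64.
Under uncorrelated errors the observed covariances equal the true-score covariances, so only the own-variance terms attenuate.
True-score variance = [14²·0.73 + 16.5²·0.86 + 12.5²·0.73] + 431.14 = 491.277 + 431.14 = 922.418.
Reliability = 922.418 / 1055.64 = 0.874.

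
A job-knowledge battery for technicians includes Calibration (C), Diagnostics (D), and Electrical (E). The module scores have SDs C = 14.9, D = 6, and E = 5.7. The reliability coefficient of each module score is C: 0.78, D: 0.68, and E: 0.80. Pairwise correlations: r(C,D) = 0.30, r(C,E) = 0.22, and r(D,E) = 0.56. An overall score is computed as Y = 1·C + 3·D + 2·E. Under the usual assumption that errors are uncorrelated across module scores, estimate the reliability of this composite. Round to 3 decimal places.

0.844

Var(Y) = 14.9² + 3²·6² + 2²·5.7² + 2·[3·14.9·6·0.30 + 2·14.9·5.7·0.22 + 6·6·5.7·0.56] = 675.97 + 465.482 = 1141.45.
With uncorrelated errors the cross-covariances are all true-score covariance, so they carry over unchanged; only the diagonal terms shrink to ρᵢσᵢ².
True-score variance = [14.9²·0.78 + 3²·6²·0.68 + 2²·5.7²·0.80] + 465.482 = 497.456 + 465.482 = 962.938.
Reliability = 962.938 / 1141.45 = 0.844.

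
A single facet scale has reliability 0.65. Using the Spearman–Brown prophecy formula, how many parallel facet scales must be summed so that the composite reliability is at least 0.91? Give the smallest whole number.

k ≥ ρ*(1−ρ₁)/(ρ₁(1−ρ*)) = 0.91·0.35 / (0.65·0.09) = 5.444.
Smallest integer k = 6.

6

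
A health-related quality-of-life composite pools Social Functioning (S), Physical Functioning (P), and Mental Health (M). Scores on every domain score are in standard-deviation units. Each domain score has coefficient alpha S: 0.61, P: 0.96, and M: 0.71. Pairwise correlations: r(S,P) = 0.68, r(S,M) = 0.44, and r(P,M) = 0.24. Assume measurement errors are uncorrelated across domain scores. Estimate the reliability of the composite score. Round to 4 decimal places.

0.8741

Var(S+P+M) = 3 + 2·[0.68 + 0.44 + 0.24] = 3 + 2.72 = 5.72.
With uncorrelated errors the cross-covariances are all true-score covariance, so they carry over unchanged; only the diagonal terms shrink to ρᵢσᵢ².
True-score variance = [0.61 + 0.96 + 0.71] + 2.72 = 2.28 + 2.72 = 5.
Reliability = 5 / 5.72 = 0.8741.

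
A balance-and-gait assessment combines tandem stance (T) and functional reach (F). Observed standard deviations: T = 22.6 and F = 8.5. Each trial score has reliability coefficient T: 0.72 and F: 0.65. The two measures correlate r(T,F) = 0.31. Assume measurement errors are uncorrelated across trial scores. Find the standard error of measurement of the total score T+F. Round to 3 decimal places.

12.973

Var(total) = 583.01 + 119.102 = 702.112.
True-score variance = 414.71 + 119.102 = 533.812, so reliability = 0.7603.
Error variance = 702.112 − 533.812 = 168.3; SEM = √168.3 = 12.973.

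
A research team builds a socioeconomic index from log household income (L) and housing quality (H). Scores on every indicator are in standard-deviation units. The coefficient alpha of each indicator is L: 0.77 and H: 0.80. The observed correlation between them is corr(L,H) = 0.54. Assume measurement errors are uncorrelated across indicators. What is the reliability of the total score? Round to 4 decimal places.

Var(L+H) = 2 + 2·[0.54] = 2 + 1.08 = 3.08.
Under uncorrelated errors the observed covariances equal the true-score covariances, so only the own-variance terms attenuate.
True-score variance = [0.77 + 0.80] + 1.08 = 1.57 + 1.08 = 2.65.
Reliability = 2.65 / 3.08 = 0.8604.

0.8604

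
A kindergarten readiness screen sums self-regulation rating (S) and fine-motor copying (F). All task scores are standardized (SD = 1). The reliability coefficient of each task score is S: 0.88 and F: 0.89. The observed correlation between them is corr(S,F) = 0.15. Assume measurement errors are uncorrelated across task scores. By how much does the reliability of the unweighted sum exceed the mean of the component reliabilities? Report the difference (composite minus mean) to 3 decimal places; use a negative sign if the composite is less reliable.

Var(sum) = 2 + 0.3 = 2.3; true-score variance = 1.77 + 0.3 = 2.07; composite reliability = 0.9000.
Mean component reliability = 0.8850.
Difference = 0.9000 − 0.8850 = 0.015.

0.015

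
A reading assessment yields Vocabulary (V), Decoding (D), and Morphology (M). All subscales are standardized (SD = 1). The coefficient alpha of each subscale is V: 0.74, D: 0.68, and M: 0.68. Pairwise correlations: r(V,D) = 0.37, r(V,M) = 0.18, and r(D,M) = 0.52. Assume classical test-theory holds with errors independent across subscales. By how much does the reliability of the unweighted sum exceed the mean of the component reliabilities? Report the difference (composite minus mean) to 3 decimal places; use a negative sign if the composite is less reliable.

0.125

Var(sum) = 3 + 2.14 = 5.14; true-score variance = 2.1 + 2.14 = 4.24; composite reliability = 0.8249.
Mean component reliability = 0.7000.
Difference = 0.8249 − 0.7000 = 0.125.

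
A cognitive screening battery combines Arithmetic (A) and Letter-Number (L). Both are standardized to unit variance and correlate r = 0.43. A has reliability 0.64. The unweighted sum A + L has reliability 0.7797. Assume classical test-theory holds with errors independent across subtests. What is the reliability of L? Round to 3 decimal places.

Var(A+L) = 2 + 2·0.43 = 2.860.
True-score variance = ρ_A + ρ_L + 2·0.43, so 0.7797 = (0.64 + ρ_L + 0.86) / 2.860.
ρ_L = 0.7797·2.860 − 0.64 − 0.86 = 0.730.

0.730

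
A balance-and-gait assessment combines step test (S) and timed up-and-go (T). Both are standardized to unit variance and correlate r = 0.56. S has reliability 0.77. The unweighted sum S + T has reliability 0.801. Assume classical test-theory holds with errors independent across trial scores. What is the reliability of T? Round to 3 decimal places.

0.609

Var(S+T) = 2 + 2·0.56 = 3.120.
True-score variance = ρ_S + ρ_T + 2·0.56, so 0.801 = (0.77 + ρ_T + 1.12) / 3.120.
ρ_T = 0.801·3.120 − 0.77 − 1.12 = 0.609.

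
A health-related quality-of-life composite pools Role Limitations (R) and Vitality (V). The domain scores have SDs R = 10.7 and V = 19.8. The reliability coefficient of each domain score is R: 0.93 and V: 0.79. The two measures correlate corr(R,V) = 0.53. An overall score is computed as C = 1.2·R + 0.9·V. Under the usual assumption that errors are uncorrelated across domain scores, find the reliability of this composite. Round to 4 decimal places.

0.8921

Var(C) = 1.2²·10.7² + 0.9²·19.8² + 2·[1.08·10.7·19.8·0.53] = 482.418 + 242.537 = 724.955.
Under uncorrelated errors the observed covariances equal the true-score covariances, so only the own-variance terms attenuate.
True-score variance = [1.2²·10.7²·0.93 + 0.9²·19.8²·0.79] + 242.537 = 404.191 + 242.537 = 646.729.
Reliability = 646.729 / 724.955 = 0.8921.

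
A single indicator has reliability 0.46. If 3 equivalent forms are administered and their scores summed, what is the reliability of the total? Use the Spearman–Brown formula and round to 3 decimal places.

0.719

ρ_k = kρ / (1 + (k−1)ρ) = 3·0.46 / (1 + 2·0.46) = 1.380 / 1.920 = 0.719.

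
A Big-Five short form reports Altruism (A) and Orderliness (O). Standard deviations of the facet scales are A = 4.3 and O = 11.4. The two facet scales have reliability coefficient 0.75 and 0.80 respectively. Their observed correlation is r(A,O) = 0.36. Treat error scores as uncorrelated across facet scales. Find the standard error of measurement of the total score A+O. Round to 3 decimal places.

Var(total) = 148.45 + 35.2944 = 183.744.
True-score variance = 117.836 + 35.2944 = 153.13, so reliability = 0.8334.
Error variance = 183.744 − 153.13 = 30.6145; SEM = √30.6145 = 5.533.

5.533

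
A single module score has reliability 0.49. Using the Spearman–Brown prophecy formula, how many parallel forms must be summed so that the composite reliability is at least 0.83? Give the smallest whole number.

k ≥ ρ*(1−ρ₁)/(ρ₁(1−ρ*)) = 0.83·0.51 / (0.49·0.17) = 5.082.
Smallest integer k = 6.

6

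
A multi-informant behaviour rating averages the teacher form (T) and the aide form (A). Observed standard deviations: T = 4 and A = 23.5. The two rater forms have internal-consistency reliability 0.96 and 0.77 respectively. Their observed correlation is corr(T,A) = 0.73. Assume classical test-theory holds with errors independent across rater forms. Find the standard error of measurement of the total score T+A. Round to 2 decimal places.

11.30

Var(total) = 568.25 + 137.24 = 705.49.
True-score variance = 440.593 + 137.24 = 577.832, so reliability = 0.8191.
Error variance = 705.49 − 577.832 = 127.658; SEM = √127.658 = 11.30.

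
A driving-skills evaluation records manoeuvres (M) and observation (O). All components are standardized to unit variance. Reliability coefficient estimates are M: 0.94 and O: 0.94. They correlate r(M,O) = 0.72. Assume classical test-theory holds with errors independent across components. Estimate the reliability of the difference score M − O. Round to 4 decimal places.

Var(M−O) = 1 + 1 − 2·0.72 = 2 − 1.44 = 0.56.
Under uncorrelated errors the observed covariances equal the true-score covariances, so only the own-variance terms attenuate.
True-score variance = [0.94 + 0.94] − 1.44 = 1.88 − 1.44 = 0.44.
Reliability = 0.44 / 0.56 = 0.7857.

0.7857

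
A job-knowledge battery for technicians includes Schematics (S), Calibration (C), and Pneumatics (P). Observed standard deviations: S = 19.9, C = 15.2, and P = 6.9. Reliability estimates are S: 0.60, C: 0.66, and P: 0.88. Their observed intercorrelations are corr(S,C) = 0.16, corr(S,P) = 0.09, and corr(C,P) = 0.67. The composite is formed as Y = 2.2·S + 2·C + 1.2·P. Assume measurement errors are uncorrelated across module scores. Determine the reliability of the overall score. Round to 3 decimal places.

0.709

Var(Y) = 2.2²·19.9² + 2²·15.2² + 1.2²·6.9² + 2·[4.4·19.9·15.2·0.16 + 2.64·19.9·6.9·0.09 + 2.4·15.2·6.9·0.67] = 2909.41 + 828.436 = 3737.84.
Under uncorrelated errors the observed covariances equal the true-score covariances, so only the own-variance terms attenuate.
True-score variance = [2.2²·19.9²·0.60 + 2²·15.2²·0.66 + 1.2²·6.9²·0.88] + 828.436 = 1820.29 + 828.436 = 2648.73.
Reliability = 2648.73 / 3737.84 = 0.709.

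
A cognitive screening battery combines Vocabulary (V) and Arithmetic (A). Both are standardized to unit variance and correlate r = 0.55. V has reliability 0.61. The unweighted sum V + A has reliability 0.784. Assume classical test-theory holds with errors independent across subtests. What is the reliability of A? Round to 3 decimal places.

Var(V+A) = 2 + 2·0.55 = 3.100.
True-score variance = ρ_V + ρ_A + 2·0.55, so 0.784 = (0.61 + ρ_A + 1.10) / 3.100.
ρ_A = 0.784·3.100 − 0.61 − 1.10 = 0.720.

0.720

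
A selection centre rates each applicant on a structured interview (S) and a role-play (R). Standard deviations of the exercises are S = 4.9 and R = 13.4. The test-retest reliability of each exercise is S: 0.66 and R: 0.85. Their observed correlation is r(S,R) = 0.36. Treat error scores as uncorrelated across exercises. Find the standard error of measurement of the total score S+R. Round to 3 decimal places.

Var(total) = 203.57 + 47.2752 = 250.845.
True-score variance = 168.473 + 47.2752 = 215.748, so reliability = 0.8601.
Error variance = 250.845 − 215.748 = 35.0974; SEM = √35.0974 = 5.924.

5.924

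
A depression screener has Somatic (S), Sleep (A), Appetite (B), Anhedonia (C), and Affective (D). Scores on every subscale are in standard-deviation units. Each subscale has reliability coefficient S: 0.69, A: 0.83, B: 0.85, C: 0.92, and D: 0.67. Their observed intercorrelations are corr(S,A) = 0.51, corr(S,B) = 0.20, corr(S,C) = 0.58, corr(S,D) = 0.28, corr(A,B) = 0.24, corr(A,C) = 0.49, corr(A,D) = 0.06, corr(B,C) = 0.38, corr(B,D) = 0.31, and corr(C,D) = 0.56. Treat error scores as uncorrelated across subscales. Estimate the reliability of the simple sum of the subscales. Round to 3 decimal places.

Var(S+A+B+C+D) = 5 + 2·[0.51 + 0.20 + 0.58 + 0.28 + 0.24 + 0.49 + 0.06 + 0.38 + 0.31 + 0.56] = 5 + 7.22 = 12.22.
Under uncorrelated errors the observed covariances equal the true-score covariances, so only the own-variance terms attenuate.
True-score variance = [0.69 + 0.83 + 0.85 + 0.92 + 0.67] + 7.22 = 3.96 + 7.22 = 11.18.
Reliability = 11.18 / 12.22 = 0.915.

0.915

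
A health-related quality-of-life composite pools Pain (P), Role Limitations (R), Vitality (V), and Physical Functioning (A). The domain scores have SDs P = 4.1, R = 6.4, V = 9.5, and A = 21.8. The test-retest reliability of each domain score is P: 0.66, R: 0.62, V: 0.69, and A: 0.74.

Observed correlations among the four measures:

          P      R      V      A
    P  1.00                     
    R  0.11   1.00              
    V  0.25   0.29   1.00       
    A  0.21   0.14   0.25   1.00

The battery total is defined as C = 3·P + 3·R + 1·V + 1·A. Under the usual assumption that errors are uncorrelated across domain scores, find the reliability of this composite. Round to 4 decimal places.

Var(C) = 3²·4.1² + 3²·6.4² + 9.5² + 21.8² + 2·[9·4.1·6.4·0.11 + 3·4.1·9.5·0.25 + 3·4.1·21.8·0.21 + 3·6.4·9.5·0.29 + 3·6.4·21.8·0.14 + 9.5·21.8·0.25] = 1085.42 + 549.538 = 1634.96.
With uncorrelated errors the cross-covariances are all true-score covariance, so they carry over unchanged; only the diagonal terms shrink to ρᵢσᵢ².
True-score variance = [3²·4.1²·0.66 + 3²·6.4²·0.62 + 9.5²·0.69 + 21.8²·0.74] + 549.538 = 742.358 + 549.538 = 1291.9.
Reliability = 1291.9 / 1634.96 = 0.7902.

0.7902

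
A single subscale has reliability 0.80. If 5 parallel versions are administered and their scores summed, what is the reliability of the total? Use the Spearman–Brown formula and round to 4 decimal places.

ρ_k = kρ / (1 + (k−1)ρ) = 5·0.80 / (1 + 4·0.80) = 4.000 / 4.200 = 0.9524.

0.9524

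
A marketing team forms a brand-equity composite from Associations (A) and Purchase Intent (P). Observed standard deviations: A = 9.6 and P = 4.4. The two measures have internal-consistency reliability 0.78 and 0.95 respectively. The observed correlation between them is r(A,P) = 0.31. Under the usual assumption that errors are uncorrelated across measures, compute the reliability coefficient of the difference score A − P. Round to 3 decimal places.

0.751

Var(A−P) = 9.6² + 4.4² − 2·9.6·4.4·0.31 = 111.52 − 26.1888 = 85.3312.
With uncorrelated errors the cross-covariances are all true-score covariance, so they carry over unchanged; only the diagonal terms shrink to ρᵢσᵢ².
True-score variance = [9.6²·0.78 + 4.4²·0.95] − 26.1888 = 90.2768 − 26.1888 = 64.088.
Reliability = 64.088 / 85.3312 = 0.751.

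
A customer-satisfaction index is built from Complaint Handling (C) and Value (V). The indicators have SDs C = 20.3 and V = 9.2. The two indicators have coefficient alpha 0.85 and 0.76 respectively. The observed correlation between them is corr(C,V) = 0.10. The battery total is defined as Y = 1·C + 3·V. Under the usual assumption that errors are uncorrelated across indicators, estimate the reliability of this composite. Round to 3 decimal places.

Var(Y) = 20.3² + 3²·9.2² + 2·[3·20.3·9.2·0.10] = 1173.85 + 112.056 = 1285.91.
Under uncorrelated errors the observed covariances equal the true-score covariances, so only the own-variance terms attenuate.
True-score variance = [20.3²·0.85 + 3²·9.2²·0.76] + 112.056 = 929.214 + 112.056 = 1041.27.
Reliability = 1041.27 / 1285.91 = 0.810.

0.810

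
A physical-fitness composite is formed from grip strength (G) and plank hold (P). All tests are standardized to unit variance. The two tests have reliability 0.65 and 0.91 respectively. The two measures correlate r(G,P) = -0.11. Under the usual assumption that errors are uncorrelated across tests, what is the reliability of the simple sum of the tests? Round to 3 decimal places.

Var(G+P) = 2 + 2·[(-0.11)] = 2 − 0.22 = 1.78.
Under uncorrelated errors the observed covariances equal the true-score covariances, so only the own-variance terms attenuate.
True-score variance = [0.65 + 0.91] − 0.22 = 1.56 − 0.22 = 1.34.
Reliability = 1.34 / 1.78 = 0.753.

0.753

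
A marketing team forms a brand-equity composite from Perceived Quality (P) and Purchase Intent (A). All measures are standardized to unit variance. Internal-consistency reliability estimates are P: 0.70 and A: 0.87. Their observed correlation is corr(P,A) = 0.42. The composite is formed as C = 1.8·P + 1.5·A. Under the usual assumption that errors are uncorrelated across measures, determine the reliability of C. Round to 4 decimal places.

0.8370

Var(C) = 1.8² + 1.5² + 2·[2.7·0.42] = 5.49 + 2.268 = 7.758.
Under uncorrelated errors the observed covariances equal the true-score covariances, so only the own-variance terms attenuate.
True-score variance = [1.8²·0.70 + 1.5²·0.87] + 2.268 = 4.2255 + 2.268 = 6.4935.
Reliability = 6.4935 / 7.758 = 0.8370.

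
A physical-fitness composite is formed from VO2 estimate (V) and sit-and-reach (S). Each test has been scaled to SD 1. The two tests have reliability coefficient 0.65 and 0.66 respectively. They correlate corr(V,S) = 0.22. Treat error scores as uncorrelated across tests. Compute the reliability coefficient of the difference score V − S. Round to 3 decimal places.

0.558

Var(V−S) = 1 + 1 − 2·0.22 = 2 − 0.44 = 1.56.
Because errors are independent across components, Cov(Tᵢ,Tⱼ) = Cov(Xᵢ,Xⱼ); the off-diagonal part of the true-score variance is the same as above.
True-score variance = [0.65 + 0.66] − 0.44 = 1.31 − 0.44 = 0.87.
Reliability = 0.87 / 1.56 = 0.558.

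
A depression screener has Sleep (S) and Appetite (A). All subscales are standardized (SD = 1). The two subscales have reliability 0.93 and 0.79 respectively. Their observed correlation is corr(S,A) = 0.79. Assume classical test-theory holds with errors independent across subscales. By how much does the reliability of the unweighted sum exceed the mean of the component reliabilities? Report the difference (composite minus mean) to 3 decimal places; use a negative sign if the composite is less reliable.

0.062

Var(sum) = 2 + 1.58 = 3.58; true-score variance = 1.72 + 1.58 = 3.3; composite reliability = 0.9218.
Mean component reliability = 0.8600.
Difference = 0.9218 − 0.8600 = 0.062.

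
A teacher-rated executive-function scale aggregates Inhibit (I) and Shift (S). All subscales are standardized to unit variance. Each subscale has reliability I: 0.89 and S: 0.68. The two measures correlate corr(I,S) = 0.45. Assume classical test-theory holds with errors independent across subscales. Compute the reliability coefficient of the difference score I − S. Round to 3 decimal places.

0.609

Var(I−S) = 1 + 1 − 2·0.45 = 2 − 0.9 = 1.1.
With uncorrelated errors the cross-covariances are all true-score covariance, so they carry over unchanged; only the diagonal terms shrink to ρᵢσᵢ².
True-score variance = [0.89 + 0.68] − 0.9 = 1.57 − 0.9 = 0.67.
Reliability = 0.67 / 1.1 = 0.609.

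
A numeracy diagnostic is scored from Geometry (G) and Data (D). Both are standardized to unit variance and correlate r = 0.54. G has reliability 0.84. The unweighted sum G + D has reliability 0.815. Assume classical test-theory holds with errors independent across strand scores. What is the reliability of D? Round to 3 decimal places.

0.590

Var(G+D) = 2 + 2·0.54 = 3.080.
True-score variance = ρ_G + ρ_D + 2·0.54, so 0.815 = (0.84 + ρ_D + 1.08) / 3.080.
ρ_D = 0.815·3.080 − 0.84 − 1.08 = 0.590.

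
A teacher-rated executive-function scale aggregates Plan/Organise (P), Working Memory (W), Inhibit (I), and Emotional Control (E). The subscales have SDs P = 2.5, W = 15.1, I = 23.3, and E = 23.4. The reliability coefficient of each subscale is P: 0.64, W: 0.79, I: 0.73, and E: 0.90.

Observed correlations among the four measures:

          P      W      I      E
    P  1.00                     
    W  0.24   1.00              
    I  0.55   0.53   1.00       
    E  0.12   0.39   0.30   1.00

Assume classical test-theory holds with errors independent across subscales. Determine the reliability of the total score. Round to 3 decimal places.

0.895

Var(P+W+I+E) = 2.5² + 15.1² + 23.3² + 23.4² + 2·[2.5·15.1·0.24 + 2.5·23.3·0.55 + 2.5·23.4·0.12 + 15.1·23.3·0.53 + 15.1·23.4·0.39 + 23.3·23.4·0.30] = 1324.71 + 1071.91 = 2396.62.
With uncorrelated errors the cross-covariances are all true-score covariance, so they carry over unchanged; only the diagonal terms shrink to ρᵢσᵢ².
True-score variance = [2.5²·0.64 + 15.1²·0.79 + 23.3²·0.73 + 23.4²·0.90] + 1071.91 = 1073.24 + 1071.91 = 2145.15.
Reliability = 2145.15 / 2396.62 = 0.895.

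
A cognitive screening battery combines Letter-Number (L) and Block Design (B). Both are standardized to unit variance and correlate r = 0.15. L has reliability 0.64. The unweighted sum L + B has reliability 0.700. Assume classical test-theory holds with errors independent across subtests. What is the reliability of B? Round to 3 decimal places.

0.670

Var(L+B) = 2 + 2·0.15 = 2.300.
True-score variance = ρ_L + ρ_B + 2·0.15, so 0.700 = (0.64 + ρ_B + 0.30) / 2.300.
ρ_B = 0.700·2.300 − 0.64 − 0.30 = 0.670.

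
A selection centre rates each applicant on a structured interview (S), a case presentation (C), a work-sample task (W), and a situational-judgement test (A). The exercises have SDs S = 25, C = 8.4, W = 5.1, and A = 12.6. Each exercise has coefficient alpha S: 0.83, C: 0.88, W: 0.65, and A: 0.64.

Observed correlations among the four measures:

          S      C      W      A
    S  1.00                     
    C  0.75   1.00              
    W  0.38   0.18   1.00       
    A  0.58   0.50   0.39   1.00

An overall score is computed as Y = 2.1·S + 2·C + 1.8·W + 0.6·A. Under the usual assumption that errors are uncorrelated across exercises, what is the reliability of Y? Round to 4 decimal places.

0.9007

Var(Y) = 2.1²·25² + 2²·8.4² + 1.8²·5.1² + 0.6²·12.6² + 2·[4.2·25·8.4·0.75 + 3.78·25·5.1·0.38 + 1.26·25·12.6·0.58 + 3.6·8.4·5.1·0.18 + 1.2·8.4·12.6·0.50 + 1.08·5.1·12.6·0.39] = 3179.92 + 2386.35 = 5566.26.
With uncorrelated errors the cross-covariances are all true-score covariance, so they carry over unchanged; only the diagonal terms shrink to ρᵢσᵢ².
True-score variance = [2.1²·25²·0.83 + 2²·8.4²·0.88 + 1.8²·5.1²·0.65 + 0.6²·12.6²·0.64] + 2386.35 = 2627.41 + 2386.35 = 5013.76.
Reliability = 5013.76 / 5566.26 = 0.9007.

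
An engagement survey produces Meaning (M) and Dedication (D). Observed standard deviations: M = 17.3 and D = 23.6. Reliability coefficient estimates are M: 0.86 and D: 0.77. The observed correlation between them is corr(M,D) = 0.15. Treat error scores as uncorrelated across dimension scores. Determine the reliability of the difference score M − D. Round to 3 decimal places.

0.768

Var(M−D) = 17.3² + 23.6² − 2·17.3·23.6·0.15 = 856.25 − 122.484 = 733.766.
With uncorrelated errors the cross-covariances are all true-score covariance, so they carry over unchanged; only the diagonal terms shrink to ρᵢσᵢ².
True-score variance = [17.3²·0.86 + 23.6²·0.77] − 122.484 = 686.249 − 122.484 = 563.765.
Reliability = 563.765 / 733.766 = 0.768.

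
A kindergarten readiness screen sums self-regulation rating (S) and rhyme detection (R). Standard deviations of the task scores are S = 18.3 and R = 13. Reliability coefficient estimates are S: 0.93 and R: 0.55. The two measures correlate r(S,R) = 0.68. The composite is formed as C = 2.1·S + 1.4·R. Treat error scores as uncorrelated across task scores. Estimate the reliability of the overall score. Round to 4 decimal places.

Var(C) = 2.1²·18.3² + 1.4²·13² + 2·[2.94·18.3·13·0.68] = 1808.1 + 951.219 = 2759.32.
With uncorrelated errors the cross-covariances are all true-score covariance, so they carry over unchanged; only the diagonal terms shrink to ρᵢσᵢ².
True-score variance = [2.1²·18.3²·0.93 + 1.4²·13²·0.55] + 951.219 = 1555.67 + 951.219 = 2506.89.
Reliability = 2506.89 / 2759.32 = 0.9085.

0.9085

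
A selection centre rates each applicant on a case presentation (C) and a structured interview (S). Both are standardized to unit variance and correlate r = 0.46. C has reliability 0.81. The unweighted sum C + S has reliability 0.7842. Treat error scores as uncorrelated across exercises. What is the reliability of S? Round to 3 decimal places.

0.560

Var(C+S) = 2 + 2·0.46 = 2.920.
True-score variance = ρ_C + ρ_S + 2·0.46, so 0.7842 = (0.81 + ρ_S + 0.92) / 2.920.
ρ_S = 0.7842·2.920 − 0.81 − 0.92 = 0.560.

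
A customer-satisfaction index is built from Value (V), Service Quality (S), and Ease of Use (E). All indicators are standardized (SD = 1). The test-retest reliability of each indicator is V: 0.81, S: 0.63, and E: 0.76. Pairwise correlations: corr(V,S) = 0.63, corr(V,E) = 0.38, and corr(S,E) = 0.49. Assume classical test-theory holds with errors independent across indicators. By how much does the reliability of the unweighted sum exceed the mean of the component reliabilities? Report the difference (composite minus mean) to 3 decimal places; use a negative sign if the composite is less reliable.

0.133

Var(sum) = 3 + 3 = 6; true-score variance = 2.2 + 3 = 5.2; composite reliability = 0.8667.
Mean component reliability = 0.7333.
Difference = 0.8667 − 0.7333 = 0.133.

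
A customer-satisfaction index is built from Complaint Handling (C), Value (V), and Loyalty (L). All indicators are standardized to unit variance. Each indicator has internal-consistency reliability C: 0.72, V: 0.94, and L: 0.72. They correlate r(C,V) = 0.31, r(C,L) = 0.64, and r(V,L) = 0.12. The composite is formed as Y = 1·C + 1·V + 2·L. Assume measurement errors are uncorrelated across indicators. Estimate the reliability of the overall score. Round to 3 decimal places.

0.849

Var(Y) = 1 + 1 + 2² + 2·[0.31 + 2·0.64 + 2·0.12] = 6 + 3.66 = 9.66.
Under uncorrelated errors the observed covariances equal the true-score covariances, so only the own-variance terms attenuate.
True-score variance = [0.72 + 0.94 + 2²·0.72] + 3.66 = 4.54 + 3.66 = 8.2.
Reliability = 8.2 / 9.66 = 0.849.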